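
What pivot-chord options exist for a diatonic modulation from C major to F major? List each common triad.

Triads in C major: C major (I), D minor (ii), E minor (iii), F major (IV), G major (V), A minor (vi), B diminished (vii°).
Triads in F major: F major (I), G minor (ii), A minor (iii), Bb major (IV), C major (V), D minor (vi), E diminished (vii°).
Shared triads with their functions: C major (I in C major, V in F major); D minor (ii in C major, vi in F major); F major (IV in C major, I in F major); A minor (vi in C major, iii in F major).

C, Dm, F, Am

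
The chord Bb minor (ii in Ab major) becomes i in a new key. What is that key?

The numeral i denotes a minor triad on scale degree 1. With Bb on degree 1, the tonic of the new key is Bb.
Degree 1 carries a minor triad in minor keys, so the destination is Bb minor.
Check: the diatonic triads of Bb minor (natural minor) are Bbm (i), Cdim (ii°), Db (III), Ebm (iv), Fm (v), Gb (VI), Ab (VII) — Bb minor is indeed i.

Bb minor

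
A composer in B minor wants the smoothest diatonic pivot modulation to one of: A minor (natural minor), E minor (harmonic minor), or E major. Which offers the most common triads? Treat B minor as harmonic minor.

Triads of B minor (harmonic minor): B minor (i), C♯ diminished (ii°), D augmented (III+), E minor (iv), F♯ major (V), G major (VI), A♯ diminished (vii°).
A minor (natural minor) shares 2: Em, G.
E minor (harmonic minor) shares 1: Em.
E major shares 0: none.
The most common triads (2) are shared with A minor.

A minor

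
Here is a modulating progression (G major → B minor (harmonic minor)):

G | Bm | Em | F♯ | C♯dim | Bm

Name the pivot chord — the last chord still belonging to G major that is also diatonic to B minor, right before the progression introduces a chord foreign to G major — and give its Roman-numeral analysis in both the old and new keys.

Chords diatonic to G major: G, Am, Bm, C, D, Em, F♯dim.
Reading the progression, the first chord not in that set is F♯, so the modulation leaves G major there.
The chord immediately before F♯ is Em, which is diatonic to both keys: vi in G major and iv in B minor.

Em — vi in G major, iv in B minor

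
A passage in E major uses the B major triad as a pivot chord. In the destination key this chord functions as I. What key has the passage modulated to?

The numeral I denotes a major triad on scale degree 1. With B on degree 1, the tonic of the new key is B.
Degree 1 carries a major triad in major keys, so the destination is B major.
Check: the diatonic triads of B major are B (I), C#m (ii), D#m (iii), E (IV), F# (V), G#m (vi), A#dim (vii°) — B major is indeed I.

B major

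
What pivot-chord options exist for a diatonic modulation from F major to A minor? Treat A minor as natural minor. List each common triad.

F, Am, C, Dm

Triads in F major: F major (I), G minor (ii), A minor (iii), Bb major (IV), C major (V), D minor (vi), E diminished (vii°).
Triads in A minor (natural minor): A minor (i), B diminished (ii°), C major (III), D minor (iv), E minor (v), F major (VI), G major (VII).
Shared triads with their functions: F major (I in F major, VI in A minor); A minor (iii in F major, i in A minor); C major (V in F major, III in A minor); D minor (vi in F major, iv in A minor).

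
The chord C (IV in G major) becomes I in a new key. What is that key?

C major

The numeral I denotes a major triad on scale degree 1. With C on degree 1, the tonic of the new key is C.
Degree 1 carries a major triad in major keys, so the destination is C major.
Check: the diatonic triads of C major are C (I), Dm (ii), Em (iii), F (IV), G (V), Am (vi), Bdim (vii°) — C is indeed I.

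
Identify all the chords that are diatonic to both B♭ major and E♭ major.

Triads in B♭ major: B♭ (I), Cm (ii), Dm (iii), E♭ (IV), F (V), Gm (vi), Adim (vii°).
Triads in E♭ major: E♭ (I), Fm (ii), Gm (iii), A♭ (IV), B♭ (V), Cm (vi), Ddim (vii°).
Shared triads with their functions: B♭ (I in B♭ major, V in E♭ major); Cm (ii in B♭ major, vi in E♭ major); E♭ (IV in B♭ major, I in E♭ major); Gm (vi in B♭ major, iii in E♭ major).

B♭, Cm, E♭, Gm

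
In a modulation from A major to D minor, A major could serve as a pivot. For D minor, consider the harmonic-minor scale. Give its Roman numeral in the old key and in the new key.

The scale of A major is A B C# D E F# G#; A is degree 1, and the triad built there (A-C#-E) is major, so it is I.
The scale of D minor (harmonic minor) is D E F G A Bb C#; A is degree 5, and the triad built there (A-C#-E) is major, so it is V.

I in A major; V in D minor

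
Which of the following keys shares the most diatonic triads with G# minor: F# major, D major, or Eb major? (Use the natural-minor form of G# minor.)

Triads of G# minor (natural minor): G# minor (i), A# diminished (ii°), B major (III), C# minor (iv), D# minor (v), E major (VI), F# major (VII).
F# major shares 4: G#m, B, D#m, F#.
D major shares 0: none.
Eb major shares 0: none.
The most common triads (4) are shared with F# major.

F# major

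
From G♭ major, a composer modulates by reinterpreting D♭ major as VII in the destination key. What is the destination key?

E♭ minor

The numeral VII denotes a major triad on scale degree 7. With D♭ on degree 7, the tonic of the new key is E♭.
Degree 7 carries a major triad in natural-minor keys, so the destination is E♭ minor.
Check: the diatonic triads of E♭ minor (natural minor) are E♭m (i), Fdim (ii°), G♭ (III), A♭m (iv), B♭m (v), C♭ (VI), D♭ (VII) — D♭ major is indeed VII.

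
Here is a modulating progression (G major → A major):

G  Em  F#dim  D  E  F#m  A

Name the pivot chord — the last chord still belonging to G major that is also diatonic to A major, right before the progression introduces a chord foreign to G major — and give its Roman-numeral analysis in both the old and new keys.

D — V in G major, IV in A major

Chords diatonic to G major: G, Am, Bm, C, D, Em, F#dim.
Reading the progression, the first chord not in that set is E, so the modulation leaves G major there.
The chord immediately before E is D, which is diatonic to both keys: V in G major and IV in A major.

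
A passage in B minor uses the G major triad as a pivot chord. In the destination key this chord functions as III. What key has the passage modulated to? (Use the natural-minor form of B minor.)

E minor

The numeral III denotes a major triad on scale degree 3. With G on degree 3, the tonic of the new key is E.
Degree 3 carries a major triad in natural-minor keys, so the destination is E minor.
Check: the diatonic triads of E minor (natural minor) are Em (i), F#dim (ii°), G (III), Am (iv), Bm (v), C (VI), D (VII) — G major is indeed III.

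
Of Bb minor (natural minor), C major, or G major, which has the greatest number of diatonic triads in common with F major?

Triads of F major: F major (I), G minor (ii), A minor (iii), Bb major (IV), C major (V), D minor (vi), E diminished (vii°).
Bb minor (natural minor) shares 0: none.
C major shares 4: F, Am, C, Dm.
G major shares 2: Am, C.
The most common triads (4) are shared with C major.

C major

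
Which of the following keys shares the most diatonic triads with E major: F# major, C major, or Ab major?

F# major

Triads of E major: E major (I), F# minor (ii), G# minor (iii), A major (IV), B major (V), C# minor (vi), D# diminished (vii°).
F# major shares 2: G#m, B.
C major shares 0: none.
Ab major shares 0: none.
The most common triads (2) are shared with F# major.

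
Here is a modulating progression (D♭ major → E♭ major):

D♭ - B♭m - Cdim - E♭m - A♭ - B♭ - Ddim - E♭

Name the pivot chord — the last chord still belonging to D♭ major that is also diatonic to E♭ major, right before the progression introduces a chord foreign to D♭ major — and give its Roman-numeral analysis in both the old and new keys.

Chords diatonic to D♭ major: D♭, E♭m, Fm, G♭, A♭, B♭m, Cdim.
Reading the progression, the first chord not in that set is B♭, so the modulation leaves D♭ major there.
The chord immediately before B♭ is A♭, which is diatonic to both keys: V in D♭ major and IV in E♭ major.

A♭ — V in D♭ major, IV in E♭ major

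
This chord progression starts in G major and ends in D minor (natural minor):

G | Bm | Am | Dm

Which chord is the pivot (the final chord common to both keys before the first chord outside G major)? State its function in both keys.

Am — ii in G major, v in D minor

Chords diatonic to G major: G, Am, Bm, C, D, Em, F#dim.
Reading the progression, the first chord not in that set is Dm, so the modulation leaves G major there.
The chord immediately before Dm is Am, which is diatonic to both keys: ii in G major and v in D minor.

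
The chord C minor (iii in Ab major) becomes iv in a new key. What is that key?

G minor

The numeral iv denotes a minor triad on scale degree 4. With C on degree 4, the tonic of the new key is G.
Degree 4 carries a minor triad in minor keys, so the destination is G minor.
Check: the diatonic triads of G minor (natural minor) are Gm (i), Adim (ii°), Bb (III), Cm (iv), Dm (v), Eb (VI), F (VII) — C minor is indeed iv.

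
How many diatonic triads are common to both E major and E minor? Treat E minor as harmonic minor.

2

Diatonic triads of E major: E (I), F#m (ii), G#m (iii), A (IV), B (V), C#m (vi), D#dim (vii°).
Diatonic triads of E minor (harmonic minor): Em (i), F#dim (ii°), Gaug (III+), Am (iv), B (V), C (VI), D#dim (vii°).
Matching root and quality in both lists: B, D#dim.
That gives 2 common triads.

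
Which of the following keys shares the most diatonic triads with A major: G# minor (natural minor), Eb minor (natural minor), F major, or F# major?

Triads of A major: A major (I), B minor (ii), C# minor (iii), D major (IV), E major (V), F# minor (vi), G# diminished (vii°).
G# minor (natural minor) shares 2: C#m, E.
Eb minor (natural minor) shares 0: none.
F major shares 0: none.
F# major shares 0: none.
The most common triads (2) are shared with G# minor.

G# minor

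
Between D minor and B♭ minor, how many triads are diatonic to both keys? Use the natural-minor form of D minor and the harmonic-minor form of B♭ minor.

1

Diatonic triads of D minor (natural minor): Dm (i), Edim (ii°), F (III), Gm (iv), Am (v), B♭ (VI), C (VII).
Diatonic triads of B♭ minor (harmonic minor): B♭m (i), Cdim (ii°), D♭aug (III+), E♭m (iv), F (V), G♭ (VI), Adim (vii°).
Matching root and quality in both lists: F.
That gives 1 common triad.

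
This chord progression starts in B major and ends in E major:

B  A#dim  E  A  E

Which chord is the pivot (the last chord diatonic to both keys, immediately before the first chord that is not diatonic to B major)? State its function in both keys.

Chords diatonic to B major: B, C#m, D#m, E, F#, G#m, A#dim.
Reading the progression, the first chord not in that set is A, so the modulation leaves B major there.
The chord immediately before A is E, which is diatonic to both keys: IV in B major and I in E major.

E — IV in B major, I in E major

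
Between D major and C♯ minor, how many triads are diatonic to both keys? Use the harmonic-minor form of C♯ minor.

2

Diatonic triads of D major: D major (I), E minor (ii), F♯ minor (iii), G major (IV), A major (V), B minor (vi), C♯ diminished (vii°).
Diatonic triads of C♯ minor (harmonic minor): C♯ minor (i), D♯ diminished (ii°), E augmented (III+), F♯ minor (iv), G♯ major (V), A major (VI), B♯ diminished (vii°).
Matching root and quality in both lists: F♯ minor, A major.
That gives 2 common triads.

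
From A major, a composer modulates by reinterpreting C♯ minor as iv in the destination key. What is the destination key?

The numeral iv denotes a minor triad on scale degree 4. With C♯ on degree 4, the tonic of the new key is G♯.
Degree 4 carries a minor triad in minor keys, so the destination is G♯ minor.
Check: the diatonic triads of G♯ minor (natural minor) are G♯m (i), A♯dim (ii°), B (III), C♯m (iv), D♯m (v), E (VI), F♯ (VII) — C♯ minor is indeed iv.

G♯ minor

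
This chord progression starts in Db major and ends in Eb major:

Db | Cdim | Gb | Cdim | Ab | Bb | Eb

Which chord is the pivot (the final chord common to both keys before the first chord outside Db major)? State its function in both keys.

Chords diatonic to Db major: Db, Ebm, Fm, Gb, Ab, Bbm, Cdim.
Reading the progression, the first chord not in that set is Bb, so the modulation leaves Db major there.
The chord immediately before Bb is Ab, which is diatonic to both keys: V in Db major and IV in Eb major.

Ab — V in Db major, IV in Eb major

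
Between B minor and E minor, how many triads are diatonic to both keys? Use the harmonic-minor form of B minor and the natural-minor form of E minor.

3

Diatonic triads of B minor (harmonic minor): B minor (i), C# diminished (ii°), D augmented (III+), E minor (iv), F# major (V), G major (VI), A# diminished (vii°).
Diatonic triads of E minor (natural minor): E minor (i), F# diminished (ii°), G major (III), A minor (iv), B minor (v), C major (VI), D major (VII).
Matching root and quality in both lists: B minor, E minor, G major.
That gives 3 common triads.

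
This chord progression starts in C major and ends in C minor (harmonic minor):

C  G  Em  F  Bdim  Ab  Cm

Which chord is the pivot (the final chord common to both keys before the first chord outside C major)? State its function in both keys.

Chords diatonic to C major: C, Dm, Em, F, G, Am, Bdim.
Reading the progression, the first chord not in that set is Ab, so the modulation leaves C major there.
The chord immediately before Ab is Bdim, which is diatonic to both keys: vii° in C major and vii° in C minor.

Bdim — vii° in C major, vii° in C minor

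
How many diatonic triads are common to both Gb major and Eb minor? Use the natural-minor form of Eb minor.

7

Diatonic triads of Gb major: Gb (I), Abm (ii), Bbm (iii), Cb (IV), Db (V), Ebm (vi), Fdim (vii°).
Diatonic triads of Eb minor (natural minor): Ebm (i), Fdim (ii°), Gb (III), Abm (iv), Bbm (v), Cb (VI), Db (VII).
Matching root and quality in both lists: Gb, Abm, Bbm, Cb, Db, Ebm, Fdim.
That gives 7 common triads.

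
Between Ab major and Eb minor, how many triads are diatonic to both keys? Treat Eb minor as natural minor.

Diatonic triads of Ab major: Ab (I), Bbm (ii), Cm (iii), Db (IV), Eb (V), Fm (vi), Gdim (vii°).
Diatonic triads of Eb minor (natural minor): Ebm (i), Fdim (ii°), Gb (III), Abm (iv), Bbm (v), Cb (VI), Db (VII).
Matching root and quality in both lists: Bbm, Db.
That gives 2 common triads.

2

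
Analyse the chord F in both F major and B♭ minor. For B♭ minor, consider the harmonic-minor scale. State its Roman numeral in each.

I in F major; V in B♭ minor

The scale of F major is F G A B♭ C D E; F is degree 1, and the triad built there (F-A-C) is major, so it is I.
The scale of B♭ minor (harmonic minor) is B♭ C D♭ E♭ F G♭ A; F is degree 5, and the triad built there (F-A-C) is major, so it is V.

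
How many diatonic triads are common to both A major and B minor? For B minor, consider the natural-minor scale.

Diatonic triads of A major: A (I), Bm (ii), C#m (iii), D (IV), E (V), F#m (vi), G#dim (vii°).
Diatonic triads of B minor (natural minor): Bm (i), C#dim (ii°), D (III), Em (iv), F#m (v), G (VI), A (VII).
Matching root and quality in both lists: A, Bm, D, F#m.
That gives 4 common triads.

4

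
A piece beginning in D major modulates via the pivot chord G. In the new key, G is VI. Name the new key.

The numeral VI denotes a major triad on scale degree 6. With G on degree 6, the tonic of the new key is B.
Degree 6 carries a major triad in minor keys, so the destination is B minor.
Check: the diatonic triads of B minor (natural minor) are Bm (i), C♯dim (ii°), D (III), Em (iv), F♯m (v), G (VI), A (VII) — G is indeed VI.

B minor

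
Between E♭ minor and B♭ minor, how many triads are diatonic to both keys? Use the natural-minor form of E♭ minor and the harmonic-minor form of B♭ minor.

3

Diatonic triads of E♭ minor (natural minor): E♭ minor (i), F diminished (ii°), G♭ major (III), A♭ minor (iv), B♭ minor (v), C♭ major (VI), D♭ major (VII).
Diatonic triads of B♭ minor (harmonic minor): B♭ minor (i), C diminished (ii°), D♭ augmented (III+), E♭ minor (iv), F major (V), G♭ major (VI), A diminished (vii°).
Matching root and quality in both lists: E♭ minor, G♭ major, B♭ minor.
That gives 3 common triads.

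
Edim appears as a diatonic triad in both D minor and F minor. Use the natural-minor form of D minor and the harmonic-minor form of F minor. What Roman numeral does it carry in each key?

ii° in D minor; vii° in F minor

The scale of D minor (natural minor) is D E F G A B♭ C; E is degree 2, and the triad built there (E-G-B♭) is diminished, so it is ii°.
The scale of F minor (harmonic minor) is F G A♭ B♭ C D♭ E; E is degree 7, and the triad built there (E-G-B♭) is diminished, so it is vii°.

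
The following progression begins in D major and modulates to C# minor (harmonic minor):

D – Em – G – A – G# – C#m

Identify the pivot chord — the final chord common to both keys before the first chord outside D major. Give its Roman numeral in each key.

A — V in D major, VI in C# minor

Chords diatonic to D major: D, Em, F#m, G, A, Bm, C#dim.
Reading the progression, the first chord not in that set is G#, so the modulation leaves D major there.
The chord immediately before G# is A, which is diatonic to both keys: V in D major and VI in C# minor.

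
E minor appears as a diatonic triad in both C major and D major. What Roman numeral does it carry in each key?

The scale of C major is C D E F G A B; E is degree 3, and the triad built there (E-G-B) is minor, so it is iii.
The scale of D major is D E F# G A B C#; E is degree 2, and the triad built there (E-G-B) is minor, so it is ii.

iii in C major; ii in D major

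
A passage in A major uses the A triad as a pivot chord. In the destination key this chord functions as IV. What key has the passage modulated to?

The numeral IV denotes a major triad on scale degree 4. With A on degree 4, the tonic of the new key is E.
Degree 4 carries a major triad in major keys, so the destination is E major.
Check: the diatonic triads of E major are E (I), F♯m (ii), G♯m (iii), A (IV), B (V), C♯m (vi), D♯dim (vii°) — A is indeed IV.

E major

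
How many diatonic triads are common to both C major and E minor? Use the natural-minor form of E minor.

Diatonic triads of C major: C (I), Dm (ii), Em (iii), F (IV), G (V), Am (vi), Bdim (vii°).
Diatonic triads of E minor (natural minor): Em (i), F#dim (ii°), G (III), Am (iv), Bm (v), C (VI), D (VII).
Matching root and quality in both lists: C, Em, G, Am.
That gives 4 common triads.

4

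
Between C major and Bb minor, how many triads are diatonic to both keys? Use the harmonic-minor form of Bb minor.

1

Diatonic triads of C major: C (I), Dm (ii), Em (iii), F (IV), G (V), Am (vi), Bdim (vii°).
Diatonic triads of Bb minor (harmonic minor): Bbm (i), Cdim (ii°), Dbaug (III+), Ebm (iv), F (V), Gb (VI), Adim (vii°).
Matching root and quality in both lists: F.
That gives 1 common triad.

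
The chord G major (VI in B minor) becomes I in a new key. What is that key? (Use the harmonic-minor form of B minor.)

G major

The numeral I denotes a major triad on scale degree 1. With G on degree 1, the tonic of the new key is G.
Degree 1 carries a major triad in major keys, so the destination is G major.
Check: the diatonic triads of G major are G (I), Am (ii), Bm (iii), C (IV), D (V), Em (vi), F#dim (vii°) — G major is indeed I.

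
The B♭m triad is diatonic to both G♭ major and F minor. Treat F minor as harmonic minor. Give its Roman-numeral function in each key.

iii in G♭ major; iv in F minor

The scale of G♭ major is G♭ A♭ B♭ C♭ D♭ E♭ F; B♭ is degree 3, and the triad built there (B♭-D♭-F) is minor, so it is iii.
The scale of F minor (harmonic minor) is F G A♭ B♭ C D♭ E; B♭ is degree 4, and the triad built there (B♭-D♭-F) is minor, so it is iv.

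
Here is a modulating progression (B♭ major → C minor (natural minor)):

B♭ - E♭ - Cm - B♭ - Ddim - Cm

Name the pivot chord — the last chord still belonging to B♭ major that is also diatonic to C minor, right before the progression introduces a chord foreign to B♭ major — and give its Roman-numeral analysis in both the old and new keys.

Chords diatonic to B♭ major: B♭, Cm, Dm, E♭, F, Gm, Adim.
Reading the progression, the first chord not in that set is Ddim, so the modulation leaves B♭ major there.
The chord immediately before Ddim is B♭, which is diatonic to both keys: I in B♭ major and VII in C minor.

B♭ — I in B♭ major, VII in C minor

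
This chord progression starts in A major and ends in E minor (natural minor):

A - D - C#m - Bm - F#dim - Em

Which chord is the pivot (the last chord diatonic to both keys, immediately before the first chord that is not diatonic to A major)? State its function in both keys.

Chords diatonic to A major: A, Bm, C#m, D, E, F#m, G#dim.
Reading the progression, the first chord not in that set is F#dim, so the modulation leaves A major there.
The chord immediately before F#dim is Bm, which is diatonic to both keys: ii in A major and v in E minor.

Bm — ii in A major, v in E minor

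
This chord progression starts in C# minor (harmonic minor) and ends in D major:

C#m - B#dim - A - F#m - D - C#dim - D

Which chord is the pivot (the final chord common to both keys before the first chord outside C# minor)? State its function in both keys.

Chords diatonic to C# minor: C#m, D#dim, Eaug, F#m, G#, A, B#dim.
Reading the progression, the first chord not in that set is D, so the modulation leaves C# minor there.
The chord immediately before D is F#m, which is diatonic to both keys: iv in C# minor and iii in D major.

F#m — iv in C# minor, iii in D major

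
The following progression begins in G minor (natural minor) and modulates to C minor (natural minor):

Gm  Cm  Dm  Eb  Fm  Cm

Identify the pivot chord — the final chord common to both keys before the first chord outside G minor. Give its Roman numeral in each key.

Eb — VI in G minor, III in C minor

Chords diatonic to G minor: Gm, Adim, Bb, Cm, Dm, Eb, F.
Reading the progression, the first chord not in that set is Fm, so the modulation leaves G minor there.
The chord immediately before Fm is Eb, which is diatonic to both keys: VI in G minor and III in C minor.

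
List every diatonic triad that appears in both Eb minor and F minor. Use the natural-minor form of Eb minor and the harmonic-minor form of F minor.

Triads in Eb minor (natural minor): Eb minor (i), F diminished (ii°), Gb major (III), Ab minor (iv), Bb minor (v), Cb major (VI), Db major (VII).
Triads in F minor (harmonic minor): F minor (i), G diminished (ii°), Ab augmented (III+), Bb minor (iv), C major (V), Db major (VI), E diminished (vii°).
Shared triads with their functions: Bb minor (v in Eb minor, iv in F minor); Db major (VII in Eb minor, VI in F minor).

Bbm, Db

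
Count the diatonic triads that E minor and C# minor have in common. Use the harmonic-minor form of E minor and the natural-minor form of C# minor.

Diatonic triads of E minor (harmonic minor): E minor (i), F# diminished (ii°), G augmented (III+), A minor (iv), B major (V), C major (VI), D# diminished (vii°).
Diatonic triads of C# minor (natural minor): C# minor (i), D# diminished (ii°), E major (III), F# minor (iv), G# minor (v), A major (VI), B major (VII).
Matching root and quality in both lists: B major, D# diminished.
That gives 2 common triads.

2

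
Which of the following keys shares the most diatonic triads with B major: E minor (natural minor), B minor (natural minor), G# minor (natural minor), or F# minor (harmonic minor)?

G# minor

Triads of B major: B (I), C#m (ii), D#m (iii), E (IV), F# (V), G#m (vi), A#dim (vii°).
E minor (natural minor) shares 0: none.
B minor (natural minor) shares 0: none.
G# minor (natural minor) shares 7: B, C#m, D#m, E, F#, G#m, A#dim.
F# minor (harmonic minor) shares 0: none.
The most common triads (7) are shared with G# minor.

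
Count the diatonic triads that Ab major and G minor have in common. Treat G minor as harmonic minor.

Diatonic triads of Ab major: Ab major (I), Bb minor (ii), C minor (iii), Db major (IV), Eb major (V), F minor (vi), G diminished (vii°).
Diatonic triads of G minor (harmonic minor): G minor (i), A diminished (ii°), Bb augmented (III+), C minor (iv), D major (V), Eb major (VI), F# diminished (vii°).
Matching root and quality in both lists: C minor, Eb major.
That gives 2 common triads.

2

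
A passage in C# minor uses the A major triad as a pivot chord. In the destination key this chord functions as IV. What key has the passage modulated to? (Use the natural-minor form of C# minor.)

E major

The numeral IV denotes a major triad on scale degree 4. With A on degree 4, the tonic of the new key is E.
Degree 4 carries a major triad in major keys, so the destination is E major.
Check: the diatonic triads of E major are E (I), F#m (ii), G#m (iii), A (IV), B (V), C#m (vi), D#dim (vii°) — A major is indeed IV.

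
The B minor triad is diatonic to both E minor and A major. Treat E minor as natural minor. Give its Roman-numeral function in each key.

The scale of E minor (natural minor) is E F# G A B C D; B is degree 5, and the triad built there (B-D-F#) is minor, so it is v.
The scale of A major is A B C# D E F# G#; B is degree 2, and the triad built there (B-D-F#) is minor, so it is ii.

v in E minor; ii in A major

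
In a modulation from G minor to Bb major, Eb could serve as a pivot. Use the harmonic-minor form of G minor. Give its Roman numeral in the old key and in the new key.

VI in G minor; IV in Bb major

The scale of G minor (harmonic minor) is G A Bb C D Eb F#; Eb is degree 6, and the triad built there (Eb-G-Bb) is major, so it is VI.
The scale of Bb major is Bb C D Eb F G A; Eb is degree 4, and the triad built there (Eb-G-Bb) is major, so it is IV.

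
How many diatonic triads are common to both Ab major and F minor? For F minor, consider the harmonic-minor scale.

Diatonic triads of Ab major: Ab major (I), Bb minor (ii), C minor (iii), Db major (IV), Eb major (V), F minor (vi), G diminished (vii°).
Diatonic triads of F minor (harmonic minor): F minor (i), G diminished (ii°), Ab augmented (III+), Bb minor (iv), C major (V), Db major (VI), E diminished (vii°).
Matching root and quality in both lists: Bb minor, Db major, F minor, G diminished.
That gives 4 common triads.

4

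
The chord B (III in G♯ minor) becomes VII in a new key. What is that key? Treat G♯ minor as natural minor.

The numeral VII denotes a major triad on scale degree 7. With B on degree 7, the tonic of the new key is C♯.
Degree 7 carries a major triad in natural-minor keys, so the destination is C♯ minor.
Check: the diatonic triads of C♯ minor (natural minor) are C♯m (i), D♯dim (ii°), E (III), F♯m (iv), G♯m (v), A (VI), B (VII) — B is indeed VII.

C♯ minor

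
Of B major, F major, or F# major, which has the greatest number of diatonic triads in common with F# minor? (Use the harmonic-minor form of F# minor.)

Triads of F# minor (harmonic minor): F# minor (i), G# diminished (ii°), A augmented (III+), B minor (iv), C# major (V), D major (VI), E# diminished (vii°).
B major shares 0: none.
F major shares 0: none.
F# major shares 2: C#, E#dim.
The most common triads (2) are shared with F# major.

F# major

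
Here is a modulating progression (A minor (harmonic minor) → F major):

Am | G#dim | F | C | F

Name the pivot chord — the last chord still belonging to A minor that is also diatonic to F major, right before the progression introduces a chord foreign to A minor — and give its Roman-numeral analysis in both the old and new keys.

Chords diatonic to A minor: Am, Bdim, Caug, Dm, E, F, G#dim.
Reading the progression, the first chord not in that set is C, so the modulation leaves A minor there.
The chord immediately before C is F, which is diatonic to both keys: VI in A minor and I in F major.

F — VI in A minor, I in F major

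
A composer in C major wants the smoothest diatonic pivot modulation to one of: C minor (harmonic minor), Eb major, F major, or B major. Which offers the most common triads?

Triads of C major: C major (I), D minor (ii), E minor (iii), F major (IV), G major (V), A minor (vi), B diminished (vii°).
C minor (harmonic minor) shares 2: G, Bdim.
Eb major shares 0: none.
F major shares 4: C, Dm, F, Am.
B major shares 0: none.
The most common triads (4) are shared with F major.

F major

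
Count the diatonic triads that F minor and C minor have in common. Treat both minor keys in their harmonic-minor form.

Diatonic triads of F minor (harmonic minor): F minor (i), G diminished (ii°), A♭ augmented (III+), B♭ minor (iv), C major (V), D♭ major (VI), E diminished (vii°).
Diatonic triads of C minor (harmonic minor): C minor (i), D diminished (ii°), E♭ augmented (III+), F minor (iv), G major (V), A♭ major (VI), B diminished (vii°).
Matching root and quality in both lists: F minor.
That gives 1 common triad.

1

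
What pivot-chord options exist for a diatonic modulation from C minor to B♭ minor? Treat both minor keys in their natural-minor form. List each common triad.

Triads in C minor (natural minor): Cm (i), Ddim (ii°), E♭ (III), Fm (iv), Gm (v), A♭ (VI), B♭ (VII).
Triads in B♭ minor (natural minor): B♭m (i), Cdim (ii°), D♭ (III), E♭m (iv), Fm (v), G♭ (VI), A♭ (VII).
Shared triads with their functions: Fm (iv in C minor, v in B♭ minor); A♭ (VI in C minor, VII in B♭ minor).

Fm, A♭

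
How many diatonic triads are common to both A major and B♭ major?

0

Diatonic triads of A major: A major (I), B minor (ii), C♯ minor (iii), D major (IV), E major (V), F♯ minor (vi), G♯ diminished (vii°).
Diatonic triads of B♭ major: B♭ major (I), C minor (ii), D minor (iii), E♭ major (IV), F major (V), G minor (vi), A diminished (vii°).
No triad has the same root and quality in both keys.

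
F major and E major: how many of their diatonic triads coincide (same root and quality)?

Diatonic triads of F major: F (I), Gm (ii), Am (iii), Bb (IV), C (V), Dm (vi), Edim (vii°).
Diatonic triads of E major: E (I), F#m (ii), G#m (iii), A (IV), B (V), C#m (vi), D#dim (vii°).
No triad has the same root and quality in both keys.

0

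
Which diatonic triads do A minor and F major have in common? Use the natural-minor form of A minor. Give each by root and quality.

Triads in A minor (natural minor): Am (i), Bdim (ii°), C (III), Dm (iv), Em (v), F (VI), G (VII).
Triads in F major: F (I), Gm (ii), Am (iii), B♭ (IV), C (V), Dm (vi), Edim (vii°).
Shared triads with their functions: Am (i in A minor, iii in F major); C (III in A minor, V in F major); Dm (iv in A minor, vi in F major); F (VI in A minor, I in F major).

Am, C, Dm, F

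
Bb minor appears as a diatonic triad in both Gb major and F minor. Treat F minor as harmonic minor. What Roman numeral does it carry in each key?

The scale of Gb major is Gb Ab Bb Cb Db Eb F; Bb is degree 3, and the triad built there (Bb-Db-F) is minor, so it is iii.
The scale of F minor (harmonic minor) is F G Ab Bb C Db E; Bb is degree 4, and the triad built there (Bb-Db-F) is minor, so it is iv.

iii in Gb major; iv in F minor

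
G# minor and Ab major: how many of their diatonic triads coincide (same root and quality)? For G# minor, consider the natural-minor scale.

Diatonic triads of G# minor (natural minor): G# minor (i), A# diminished (ii°), B major (III), C# minor (iv), D# minor (v), E major (VI), F# major (VII).
Diatonic triads of Ab major: Ab major (I), Bb minor (ii), C minor (iii), Db major (IV), Eb major (V), F minor (vi), G diminished (vii°).
No triad has the same root and quality in both keys.

0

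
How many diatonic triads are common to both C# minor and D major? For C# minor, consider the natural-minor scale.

2

Diatonic triads of C# minor (natural minor): C#m (i), D#dim (ii°), E (III), F#m (iv), G#m (v), A (VI), B (VII).
Diatonic triads of D major: D (I), Em (ii), F#m (iii), G (IV), A (V), Bm (vi), C#dim (vii°).
Matching root and quality in both lists: F#m, A.
That gives 2 common triads.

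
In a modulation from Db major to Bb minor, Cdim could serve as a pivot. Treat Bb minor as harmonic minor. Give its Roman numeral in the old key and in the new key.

The scale of Db major is Db Eb F Gb Ab Bb C; C is degree 7, and the triad built there (C-Eb-Gb) is diminished, so it is vii°.
The scale of Bb minor (harmonic minor) is Bb C Db Eb F Gb A; C is degree 2, and the triad built there (C-Eb-Gb) is diminished, so it is ii°.

vii° in Db major; ii° in Bb minor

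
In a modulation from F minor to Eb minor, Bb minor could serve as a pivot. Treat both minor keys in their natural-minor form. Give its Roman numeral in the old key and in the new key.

The scale of F minor (natural minor) is F G Ab Bb C Db Eb; Bb is degree 4, and the triad built there (Bb-Db-F) is minor, so it is iv.
The scale of Eb minor (natural minor) is Eb F Gb Ab Bb Cb Db; Bb is degree 5, and the triad built there (Bb-Db-F) is minor, so it is v.

iv in F minor; v in Eb minor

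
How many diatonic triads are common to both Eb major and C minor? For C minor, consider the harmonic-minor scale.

4

Diatonic triads of Eb major: Eb (I), Fm (ii), Gm (iii), Ab (IV), Bb (V), Cm (vi), Ddim (vii°).
Diatonic triads of C minor (harmonic minor): Cm (i), Ddim (ii°), Ebaug (III+), Fm (iv), G (V), Ab (VI), Bdim (vii°).
Matching root and quality in both lists: Fm, Ab, Cm, Ddim.
That gives 4 common triads.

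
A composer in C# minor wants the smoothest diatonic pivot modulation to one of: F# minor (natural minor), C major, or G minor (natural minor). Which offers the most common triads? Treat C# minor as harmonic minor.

Triads of C# minor (harmonic minor): C#m (i), D#dim (ii°), Eaug (III+), F#m (iv), G# (V), A (VI), B#dim (vii°).
F# minor (natural minor) shares 3: C#m, F#m, A.
C major shares 0: none.
G minor (natural minor) shares 0: none.
The most common triads (3) are shared with F# minor.

F# minor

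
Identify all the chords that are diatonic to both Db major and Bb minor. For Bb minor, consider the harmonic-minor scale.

Ebm, Gb, Bbm, Cdim

Triads in Db major: Db (I), Ebm (ii), Fm (iii), Gb (IV), Ab (V), Bbm (vi), Cdim (vii°).
Triads in Bb minor (harmonic minor): Bbm (i), Cdim (ii°), Dbaug (III+), Ebm (iv), F (V), Gb (VI), Adim (vii°).
Shared triads with their functions: Ebm (ii in Db major, iv in Bb minor); Gb (IV in Db major, VI in Bb minor); Bbm (vi in Db major, i in Bb minor); Cdim (vii° in Db major, ii° in Bb minor).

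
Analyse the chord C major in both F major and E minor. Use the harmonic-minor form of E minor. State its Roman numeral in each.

The scale of F major is F G A Bb C D E; C is degree 5, and the triad built there (C-E-G) is major, so it is V.
The scale of E minor (harmonic minor) is E F# G A B C D#; C is degree 6, and the triad built there (C-E-G) is major, so it is VI.

V in F major; VI in E minor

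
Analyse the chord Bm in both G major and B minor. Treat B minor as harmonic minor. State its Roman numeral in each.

iii in G major; i in B minor

The scale of G major is G A B C D E F#; B is degree 3, and the triad built there (B-D-F#) is minor, so it is iii.
The scale of B minor (harmonic minor) is B C# D E F# G A#; B is degree 1, and the triad built there (B-D-F#) is minor, so it is i.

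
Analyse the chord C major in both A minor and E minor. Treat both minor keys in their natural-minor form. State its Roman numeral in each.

III in A minor; VI in E minor

The scale of A minor (natural minor) is A B C D E F G; C is degree 3, and the triad built there (C-E-G) is major, so it is III.
The scale of E minor (natural minor) is E F♯ G A B C D; C is degree 6, and the triad built there (C-E-G) is major, so it is VI.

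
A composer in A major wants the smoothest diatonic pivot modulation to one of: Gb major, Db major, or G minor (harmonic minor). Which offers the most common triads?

Triads of A major: A major (I), B minor (ii), C# minor (iii), D major (IV), E major (V), F# minor (vi), G# diminished (vii°).
Gb major shares 0: none.
Db major shares 0: none.
G minor (harmonic minor) shares 1: D.
The most common triads (1) are shared with G minor.

G minor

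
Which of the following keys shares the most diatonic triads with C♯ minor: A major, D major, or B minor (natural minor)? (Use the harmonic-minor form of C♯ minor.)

A major

Triads of C♯ minor (harmonic minor): C♯ minor (i), D♯ diminished (ii°), E augmented (III+), F♯ minor (iv), G♯ major (V), A major (VI), B♯ diminished (vii°).
A major shares 3: C♯m, F♯m, A.
D major shares 2: F♯m, A.
B minor (natural minor) shares 2: F♯m, A.
The most common triads (3) are shared with A major.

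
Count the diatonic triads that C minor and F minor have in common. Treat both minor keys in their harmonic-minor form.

1

Diatonic triads of C minor (harmonic minor): C minor (i), D diminished (ii°), Eb augmented (III+), F minor (iv), G major (V), Ab major (VI), B diminished (vii°).
Diatonic triads of F minor (harmonic minor): F minor (i), G diminished (ii°), Ab augmented (III+), Bb minor (iv), C major (V), Db major (VI), E diminished (vii°).
Matching root and quality in both lists: F minor.
That gives 1 common triad.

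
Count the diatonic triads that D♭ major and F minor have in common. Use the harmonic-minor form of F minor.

3

Diatonic triads of D♭ major: D♭ (I), E♭m (ii), Fm (iii), G♭ (IV), A♭ (V), B♭m (vi), Cdim (vii°).
Diatonic triads of F minor (harmonic minor): Fm (i), Gdim (ii°), A♭aug (III+), B♭m (iv), C (V), D♭ (VI), Edim (vii°).
Matching root and quality in both lists: D♭, Fm, B♭m.
That gives 3 common triads.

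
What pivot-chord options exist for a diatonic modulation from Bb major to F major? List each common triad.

Triads in Bb major: Bb (I), Cm (ii), Dm (iii), Eb (IV), F (V), Gm (vi), Adim (vii°).
Triads in F major: F (I), Gm (ii), Am (iii), Bb (IV), C (V), Dm (vi), Edim (vii°).
Shared triads with their functions: Bb (I in Bb major, IV in F major); Dm (iii in Bb major, vi in F major); F (V in Bb major, I in F major); Gm (vi in Bb major, ii in F major).

Bb, Dm, F, Gm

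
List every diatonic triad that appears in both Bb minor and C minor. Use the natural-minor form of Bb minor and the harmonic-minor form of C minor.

Fm, Ab

Triads in Bb minor (natural minor): Bb minor (i), C diminished (ii°), Db major (III), Eb minor (iv), F minor (v), Gb major (VI), Ab major (VII).
Triads in C minor (harmonic minor): C minor (i), D diminished (ii°), Eb augmented (III+), F minor (iv), G major (V), Ab major (VI), B diminished (vii°).
Shared triads with their functions: F minor (v in Bb minor, iv in C minor); Ab major (VII in Bb minor, VI in C minor).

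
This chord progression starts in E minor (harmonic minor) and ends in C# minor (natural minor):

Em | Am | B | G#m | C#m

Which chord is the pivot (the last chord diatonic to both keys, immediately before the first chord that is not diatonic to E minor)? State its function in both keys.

B — V in E minor, VII in C# minor

Chords diatonic to E minor: Em, F#dim, Gaug, Am, B, C, D#dim.
Reading the progression, the first chord not in that set is G#m, so the modulation leaves E minor there.
The chord immediately before G#m is B, which is diatonic to both keys: V in E minor and VII in C# minor.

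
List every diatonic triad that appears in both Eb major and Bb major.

Triads in Eb major: Eb major (I), F minor (ii), G minor (iii), Ab major (IV), Bb major (V), C minor (vi), D diminished (vii°).
Triads in Bb major: Bb major (I), C minor (ii), D minor (iii), Eb major (IV), F major (V), G minor (vi), A diminished (vii°).
Shared triads with their functions: Eb major (I in Eb major, IV in Bb major); G minor (iii in Eb major, vi in Bb major); Bb major (V in Eb major, I in Bb major); C minor (vi in Eb major, ii in Bb major).

Eb, Gm, Bb, Cm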